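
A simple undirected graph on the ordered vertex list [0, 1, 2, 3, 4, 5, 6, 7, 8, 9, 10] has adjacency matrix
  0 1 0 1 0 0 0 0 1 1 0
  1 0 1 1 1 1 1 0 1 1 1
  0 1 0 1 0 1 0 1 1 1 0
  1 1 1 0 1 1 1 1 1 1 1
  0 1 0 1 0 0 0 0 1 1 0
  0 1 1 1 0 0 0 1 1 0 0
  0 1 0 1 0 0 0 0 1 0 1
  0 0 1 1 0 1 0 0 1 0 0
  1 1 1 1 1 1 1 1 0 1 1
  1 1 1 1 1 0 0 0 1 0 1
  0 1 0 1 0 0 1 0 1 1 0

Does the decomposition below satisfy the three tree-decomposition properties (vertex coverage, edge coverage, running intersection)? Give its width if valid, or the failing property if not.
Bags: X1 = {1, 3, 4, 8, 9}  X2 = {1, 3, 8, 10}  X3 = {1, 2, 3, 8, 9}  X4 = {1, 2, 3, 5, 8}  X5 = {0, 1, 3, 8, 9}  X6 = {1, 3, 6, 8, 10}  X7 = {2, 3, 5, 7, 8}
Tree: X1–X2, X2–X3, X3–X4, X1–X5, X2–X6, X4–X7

A tree decomposition must satisfy three properties: every vertex lies in some bag; for every edge, both endpoints lie together in some bag; and for every vertex, the bags containing it form a connected subtree. Here edge (9,10) lies in no bag, so the decomposition is invalid.

No — edge (9,10) lies in no bag.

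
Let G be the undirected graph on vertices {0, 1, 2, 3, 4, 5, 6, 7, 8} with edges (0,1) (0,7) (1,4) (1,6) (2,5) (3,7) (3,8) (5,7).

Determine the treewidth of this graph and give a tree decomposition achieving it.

Treewidth 1.
Bags: B1 = {3, 8}  B2 = {3, 7}  B3 = {5, 7}  B4 = {0, 7}  B5 = {0, 1}  B6 = {2, 5}  B7 = {1, 6}  B8 = {1, 4}
Tree: B1–B2, B2–B3, B3–B4, B4–B5, B3–B6, B5–B7, B5–B8

Each bag holds 2 vertices, so the decomposition has width 1, which upper-bounds the treewidth. G has an edge, so its treewidth is at least 1. Hence tw(G) = 1 exactly.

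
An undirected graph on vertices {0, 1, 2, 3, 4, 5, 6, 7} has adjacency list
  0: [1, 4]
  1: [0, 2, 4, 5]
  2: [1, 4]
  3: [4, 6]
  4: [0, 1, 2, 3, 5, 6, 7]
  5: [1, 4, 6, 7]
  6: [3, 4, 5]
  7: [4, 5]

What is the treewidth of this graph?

2

A width-2 tree decomposition is:
Bags: B1 = {1, 4, 5}  B2 = {4, 5, 6}  B3 = {0, 1, 4}  B4 = {4, 5, 7}  B5 = {1, 2, 4}  B6 = {3, 4, 6}
Tree: B1–B2, B1–B3, B1–B4, B3–B5, B2–B6
Each bag holds 3 vertices, so the decomposition has width 2, which upper-bounds the treewidth. For the lower bound, the 3 vertices {0, 1, 4} are pairwise adjacent, and any tree decomposition puts a clique entirely inside one bag — forcing width ≥ 2. Hence tw(G) = 2 exactly.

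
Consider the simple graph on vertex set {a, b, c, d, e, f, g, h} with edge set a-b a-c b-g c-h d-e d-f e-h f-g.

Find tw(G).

A width-2 tree decomposition is:
Bags: B1 = {c, e, h}  B2 = {a, c, e}  B3 = {a, b, e}  B4 = {b, e, g}  B5 = {e, f, g}  B6 = {d, e, f}
Tree: B1–B2, B2–B3, B3–B4, B4–B5, B5–B6
Every bag has size at most 3, so the width is 3 − 1 = 2 and tw(G) ≤ 2. The edges e–h–c–a–b–g–f–d–e form a cycle, so G is not a tree and its treewidth is at least 2. Combining the bounds, tw(G) = 2.

2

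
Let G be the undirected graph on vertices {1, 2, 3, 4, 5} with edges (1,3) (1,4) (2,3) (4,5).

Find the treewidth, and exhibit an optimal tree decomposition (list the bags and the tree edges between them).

Each bag holds 2 vertices, so the decomposition has width 1, which upper-bounds the treewidth. Since G has at least one edge (e.g. 5–4), it is not an edgeless graph, so tw(G) ≥ 1. The upper and lower bounds meet at 1, so that is the treewidth.

Treewidth 1.
One such decomposition:
Bags: B1 = {4, 5}  B2 = {1, 4}  B3 = {1, 3}  B4 = {2, 3}
Tree: B1–B2, B2–B3, B3–B4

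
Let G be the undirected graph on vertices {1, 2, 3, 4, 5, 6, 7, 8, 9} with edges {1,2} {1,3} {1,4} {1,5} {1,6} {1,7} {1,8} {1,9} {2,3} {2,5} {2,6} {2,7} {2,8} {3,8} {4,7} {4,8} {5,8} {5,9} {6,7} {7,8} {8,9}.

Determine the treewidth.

3

A width-3 tree decomposition is:
Bags: B1 = {1, 2, 5, 8}  B2 = {1, 2, 7, 8}  B3 = {1, 5, 8, 9}  B4 = {1, 2, 3, 8}  B5 = {1, 4, 7, 8}  B6 = {1, 2, 6, 7}
Tree: B1–B2, B1–B3, B2–B4, B2–B5, B2–B6
Every bag has size at most 4, so the width is 4 − 1 = 3 and tw(G) ≤ 3. On the other hand G contains the 4-clique {1, 5, 8, 9}. A clique must lie in a single bag of any decomposition, so no decomposition can have width below 3. Combining the bounds, tw(G) = 3.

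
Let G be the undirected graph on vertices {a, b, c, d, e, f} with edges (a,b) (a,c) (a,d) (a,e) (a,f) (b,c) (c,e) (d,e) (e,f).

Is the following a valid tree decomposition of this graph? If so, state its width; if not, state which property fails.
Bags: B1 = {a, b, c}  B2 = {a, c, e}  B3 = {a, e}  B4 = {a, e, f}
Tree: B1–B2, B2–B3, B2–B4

A tree decomposition must satisfy three properties: every vertex lies in some bag; for every edge, both endpoints lie together in some bag; and for every vertex, the bags containing it form a connected subtree. Here vertex d appears in no bag, so the decomposition is invalid.

No — vertex d appears in no bag.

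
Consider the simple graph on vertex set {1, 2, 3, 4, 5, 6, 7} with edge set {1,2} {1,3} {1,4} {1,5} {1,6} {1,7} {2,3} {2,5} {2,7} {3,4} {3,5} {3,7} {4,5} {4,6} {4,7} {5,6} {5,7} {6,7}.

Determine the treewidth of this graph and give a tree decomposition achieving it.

Treewidth 4.
One such decomposition:
Bags: B1 = {1, 2, 3, 5, 7}  B2 = {1, 3, 4, 5, 7}  B3 = {1, 4, 5, 6, 7}
Tree: B1–B2, B2–B3

The largest bag has 5 vertices, giving width 4; this decomposition certifies tw(G) ≤ 4. Conversely, {1, 2, 3, 5, 7} is a clique of size 5, and the vertices of any clique must share a bag in every tree decomposition; so some bag has ≥ 5 vertices and tw(G) ≥ 4. Combining the bounds, tw(G) = 4.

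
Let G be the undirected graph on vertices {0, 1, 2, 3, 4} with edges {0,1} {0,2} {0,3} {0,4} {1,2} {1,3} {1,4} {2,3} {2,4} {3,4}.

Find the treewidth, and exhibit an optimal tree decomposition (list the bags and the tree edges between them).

A single bag containing all 5 vertices is trivially a valid decomposition of width 4. Conversely, {0, 1, 2, 3, 4} is a clique of size 5, and the vertices of any clique must share a bag in every tree decomposition; so some bag has ≥ 5 vertices and tw(G) ≥ 4. Combining the bounds, tw(G) = 4.

Treewidth 4.
One optimal decomposition is:
Bags: B1 = {0, 1, 2, 3, 4}
Tree: (single bag)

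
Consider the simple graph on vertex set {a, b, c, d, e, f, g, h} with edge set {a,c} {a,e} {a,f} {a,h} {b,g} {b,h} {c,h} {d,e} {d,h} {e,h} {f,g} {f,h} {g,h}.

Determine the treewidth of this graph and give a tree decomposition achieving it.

Every bag has size at most 3, so the width is 3 − 1 = 2 and tw(G) ≤ 2. On the other hand G contains the 3-clique {d, e, h}. A clique must lie in a single bag of any decomposition, so no decomposition can have width below 2. Therefore the treewidth is 2.

Treewidth 2.
Bags: B1 = {a, c, h}  B2 = {a, f, h}  B3 = {f, g, h}  B4 = {b, g, h}  B5 = {a, e, h}  B6 = {d, e, h}
Tree: B1–B2, B2–B3, B3–B4, B1–B5, B5–B6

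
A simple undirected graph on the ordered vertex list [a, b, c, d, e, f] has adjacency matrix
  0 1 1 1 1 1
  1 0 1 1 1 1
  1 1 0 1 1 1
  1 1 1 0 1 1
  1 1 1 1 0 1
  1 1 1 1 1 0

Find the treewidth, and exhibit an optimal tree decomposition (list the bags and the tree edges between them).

With just one bag of size 6, the width is 6 − 1 = 5, so tw(G) ≤ 5. On the other hand G contains the 6-clique {a, b, c, d, e, f}. A clique must lie in a single bag of any decomposition, so no decomposition can have width below 5. Combining the bounds, tw(G) = 5.

Treewidth 5.
One optimal decomposition is:
Bags: B1 = {a, b, c, d, e, f}
Tree: (single bag)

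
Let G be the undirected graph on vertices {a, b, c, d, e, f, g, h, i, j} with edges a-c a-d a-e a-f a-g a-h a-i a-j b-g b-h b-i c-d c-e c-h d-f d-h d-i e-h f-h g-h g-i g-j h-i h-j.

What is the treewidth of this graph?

3

A width-3 tree decomposition is:
Bags: B1 = {a, d, h, i}  B2 = {a, g, h, i}  B3 = {a, c, d, h}  B4 = {b, g, h, i}  B5 = {a, c, e, h}  B6 = {a, g, h, j}  B7 = {a, d, f, h}
Tree: B1–B2, B1–B3, B2–B4, B3–B5, B2–B6, B1–B7
The largest bag has 4 vertices, giving width 3; this decomposition certifies tw(G) ≤ 3. Conversely, {a, c, d, h} is a clique of size 4, and the vertices of any clique must share a bag in every tree decomposition; so some bag has ≥ 4 vertices and tw(G) ≥ 3. Combining the bounds, tw(G) = 3.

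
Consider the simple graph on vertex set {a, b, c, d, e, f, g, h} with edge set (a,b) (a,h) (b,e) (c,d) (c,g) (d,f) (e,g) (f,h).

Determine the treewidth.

A width-2 tree decomposition is:
Bags: B1 = {a, b, e}  B2 = {a, e, h}  B3 = {e, f, h}  B4 = {d, e, f}  B5 = {c, d, e}  B6 = {c, e, g}
Tree: B1–B2, B2–B3, B3–B4, B4–B5, B5–B6
Each bag holds 3 vertices, so the decomposition has width 2, which upper-bounds the treewidth. The edges e–b–a–h–f–d–c–g–e form a cycle, so G is not a tree and its treewidth is at least 2. The upper and lower bounds meet at 2, so that is the treewidth.

2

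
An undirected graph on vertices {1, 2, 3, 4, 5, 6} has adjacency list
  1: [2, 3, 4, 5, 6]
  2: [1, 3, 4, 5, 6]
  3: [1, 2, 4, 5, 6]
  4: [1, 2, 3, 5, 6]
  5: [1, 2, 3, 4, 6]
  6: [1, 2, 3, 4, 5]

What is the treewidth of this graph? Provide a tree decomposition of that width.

With just one bag of size 6, the width is 6 − 1 = 5, so tw(G) ≤ 5. For the lower bound, the 6 vertices {1, 2, 3, 4, 5, 6} are pairwise adjacent, and any tree decomposition puts a clique entirely inside one bag — forcing width ≥ 5. Therefore the treewidth is 5.

Treewidth 5.
One optimal decomposition is:
Bags: B1 = {1, 2, 3, 4, 5, 6}
Tree: (single bag)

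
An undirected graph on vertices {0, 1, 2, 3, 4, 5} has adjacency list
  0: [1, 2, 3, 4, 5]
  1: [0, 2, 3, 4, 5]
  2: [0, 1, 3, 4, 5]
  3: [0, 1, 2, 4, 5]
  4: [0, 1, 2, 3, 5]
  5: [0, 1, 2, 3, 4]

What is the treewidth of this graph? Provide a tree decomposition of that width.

Treewidth 5.
One optimal decomposition is:
Bags: B1 = {0, 1, 2, 3, 4, 5}
Tree: (single bag)

A single bag containing all 6 vertices is trivially a valid decomposition of width 5. On the other hand G contains the 6-clique {0, 1, 2, 3, 4, 5}. A clique must lie in a single bag of any decomposition, so no decomposition can have width below 5. Hence tw(G) = 5 exactly.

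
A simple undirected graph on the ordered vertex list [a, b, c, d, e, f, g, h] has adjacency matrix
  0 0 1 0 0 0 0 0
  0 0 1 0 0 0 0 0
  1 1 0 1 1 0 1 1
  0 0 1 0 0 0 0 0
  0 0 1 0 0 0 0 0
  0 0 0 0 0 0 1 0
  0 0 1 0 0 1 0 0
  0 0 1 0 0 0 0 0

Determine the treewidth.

A width-1 tree decomposition is:
Bags: B1 = {c, g}  B2 = {a, c}  B3 = {c, d}  B4 = {c, e}  B5 = {f, g}  B6 = {c, h}  B7 = {b, c}
Tree: B1–B2, B2–B3, B2–B4, B1–B5, B4–B6, B6–B7
The largest bag has 2 vertices, giving width 1; this decomposition certifies tw(G) ≤ 1. G has an edge, so its treewidth is at least 1. Hence tw(G) = 1 exactly.

1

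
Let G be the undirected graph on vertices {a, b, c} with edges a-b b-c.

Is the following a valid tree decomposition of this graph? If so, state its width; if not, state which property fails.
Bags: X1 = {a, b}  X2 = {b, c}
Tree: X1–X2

Vertex coverage: the bags together contain {a, b, c}, the full vertex set. Edge coverage: each edge of G has both endpoints in at least one bag. Running intersection: for every vertex, the bags containing it form a connected subtree. All three properties hold, so this is a valid tree decomposition of width max|bag| − 1 = 1, and hence tw(G) ≤ 1.

Yes; width 1.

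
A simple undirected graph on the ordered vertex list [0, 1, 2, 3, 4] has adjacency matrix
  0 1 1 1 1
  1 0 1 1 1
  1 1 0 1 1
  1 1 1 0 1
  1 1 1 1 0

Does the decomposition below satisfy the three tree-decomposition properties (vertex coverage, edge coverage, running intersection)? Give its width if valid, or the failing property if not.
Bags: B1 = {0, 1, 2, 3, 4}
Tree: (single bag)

Every vertex of G appears in some bag (union = {0, 1, 2, 3, 4}); every edge is covered by a bag; and for each vertex v the set of bags containing v is connected in the bag tree. The decomposition is therefore valid. The largest bag has 5 vertices, so the width is 4.

Yes; width 4.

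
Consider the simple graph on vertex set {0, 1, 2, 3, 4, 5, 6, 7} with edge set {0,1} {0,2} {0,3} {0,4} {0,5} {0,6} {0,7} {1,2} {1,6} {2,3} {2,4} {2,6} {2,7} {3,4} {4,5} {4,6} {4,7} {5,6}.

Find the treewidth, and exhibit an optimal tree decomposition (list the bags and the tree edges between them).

The largest bag has 4 vertices, giving width 3; this decomposition certifies tw(G) ≤ 3. On the other hand G contains the 4-clique {0, 1, 2, 6}. A clique must lie in a single bag of any decomposition, so no decomposition can have width below 3. Combining the bounds, tw(G) = 3.

Treewidth 3.
One optimal decomposition is:
Bags: B1 = {0, 2, 4, 7}  B2 = {0, 2, 4, 6}  B3 = {0, 4, 5, 6}  B4 = {0, 1, 2, 6}  B5 = {0, 2, 3, 4}
Tree: B1–B2, B2–B3, B2–B4, B2–B5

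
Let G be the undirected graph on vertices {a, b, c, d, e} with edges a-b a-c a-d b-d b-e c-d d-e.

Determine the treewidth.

A width-2 tree decomposition is:
Bags: B1 = {a, c, d}  B2 = {a, b, d}  B3 = {b, d, e}
Tree: B1–B2, B2–B3
The largest bag has 3 vertices, giving width 2; this decomposition certifies tw(G) ≤ 2. Conversely, {b, d, e} is a clique of size 3, and the vertices of any clique must share a bag in every tree decomposition; so some bag has ≥ 3 vertices and tw(G) ≥ 2. Therefore the treewidth is 2.

2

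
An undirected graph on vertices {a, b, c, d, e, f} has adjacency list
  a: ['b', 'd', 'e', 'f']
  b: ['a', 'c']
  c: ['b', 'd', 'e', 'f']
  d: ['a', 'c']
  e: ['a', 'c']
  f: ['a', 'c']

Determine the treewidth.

2

A width-2 tree decomposition is:
Bags: B1 = {a, b, c}  B2 = {a, c, f}  B3 = {a, c, d}  B4 = {a, c, e}
Tree: B1–B2, B2–B3, B3–B4
The largest bag has 3 vertices, giving width 2; this decomposition certifies tw(G) ≤ 2. For the lower bound, G contains the cycle a–b–c–f–a, so G is not a forest; only forests have treewidth ≤ 1, hence tw(G) ≥ 2. Therefore the treewidth is 2.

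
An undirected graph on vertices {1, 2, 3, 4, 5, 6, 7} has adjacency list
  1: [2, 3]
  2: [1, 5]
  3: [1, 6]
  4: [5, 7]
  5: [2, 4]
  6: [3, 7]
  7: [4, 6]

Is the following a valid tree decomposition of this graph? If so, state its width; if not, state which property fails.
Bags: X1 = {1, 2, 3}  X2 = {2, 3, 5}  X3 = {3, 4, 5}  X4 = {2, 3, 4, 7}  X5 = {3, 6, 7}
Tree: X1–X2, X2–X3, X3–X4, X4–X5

No — bags containing vertex 2 are not connected in the tree.

A tree decomposition must satisfy three properties: every vertex lies in some bag; for every edge, both endpoints lie together in some bag; and for every vertex, the bags containing it form a connected subtree. Here bags containing vertex 2 are not connected in the tree, so the decomposition is invalid.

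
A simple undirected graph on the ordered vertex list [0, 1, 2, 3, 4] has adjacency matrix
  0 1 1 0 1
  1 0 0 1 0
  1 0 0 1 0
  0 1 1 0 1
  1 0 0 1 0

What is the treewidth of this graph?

A width-2 tree decomposition is:
Bags: B1 = {0, 1, 3}  B2 = {0, 2, 3}  B3 = {0, 3, 4}
Tree: B1–B2, B2–B3
The largest bag has 3 vertices, giving width 2; this decomposition certifies tw(G) ≤ 2. For the lower bound, G contains the cycle 3–1–0–2–3, so G is not a forest; only forests have treewidth ≤ 1, hence tw(G) ≥ 2. Hence tw(G) = 2 exactly.

2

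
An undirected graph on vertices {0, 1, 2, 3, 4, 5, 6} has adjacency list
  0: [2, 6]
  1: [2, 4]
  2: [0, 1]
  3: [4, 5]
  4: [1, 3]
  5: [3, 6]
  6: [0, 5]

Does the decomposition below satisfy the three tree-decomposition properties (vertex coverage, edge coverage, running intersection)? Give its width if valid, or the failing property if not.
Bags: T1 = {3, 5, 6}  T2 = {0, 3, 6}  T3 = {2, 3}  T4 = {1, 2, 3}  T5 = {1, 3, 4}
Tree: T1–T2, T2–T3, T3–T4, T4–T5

A tree decomposition must satisfy three properties: every vertex lies in some bag; for every edge, both endpoints lie together in some bag; and for every vertex, the bags containing it form a connected subtree. Here edge (0,2) lies in no bag, so the decomposition is invalid.

No — edge (0,2) lies in no bag.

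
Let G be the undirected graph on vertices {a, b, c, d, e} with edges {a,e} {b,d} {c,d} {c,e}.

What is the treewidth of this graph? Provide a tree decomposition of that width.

Treewidth 1.
One optimal decomposition is:
Bags: B1 = {a, e}  B2 = {c, e}  B3 = {c, d}  B4 = {b, d}
Tree: B1–B2, B2–B3, B3–B4

The largest bag has 2 vertices, giving width 1; this decomposition certifies tw(G) ≤ 1. G has an edge, so its treewidth is at least 1. The upper and lower bounds meet at 1, so that is the treewidth.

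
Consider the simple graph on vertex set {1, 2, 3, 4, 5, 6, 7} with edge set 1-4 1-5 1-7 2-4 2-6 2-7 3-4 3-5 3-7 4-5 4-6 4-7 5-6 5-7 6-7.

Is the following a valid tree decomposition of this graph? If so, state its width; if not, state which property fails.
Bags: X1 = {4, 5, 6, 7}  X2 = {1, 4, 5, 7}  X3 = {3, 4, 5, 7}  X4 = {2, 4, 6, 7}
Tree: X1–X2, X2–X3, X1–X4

Yes; width 3.

Every vertex of G appears in some bag (union = {1, 2, 3, 4, 5, 6, 7}); every edge is covered by a bag; and for each vertex v the set of bags containing v is connected in the bag tree. The decomposition is therefore valid. The largest bag has 4 vertices, so the width is 3.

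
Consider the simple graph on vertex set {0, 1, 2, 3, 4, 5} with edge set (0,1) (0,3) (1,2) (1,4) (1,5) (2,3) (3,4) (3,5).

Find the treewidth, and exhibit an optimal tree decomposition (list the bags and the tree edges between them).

Treewidth 2.
One such decomposition:
Bags: B1 = {1, 3, 4}  B2 = {1, 2, 3}  B3 = {1, 3, 5}  B4 = {0, 1, 3}
Tree: B1–B2, B2–B3, B3–B4

The largest bag has 3 vertices, giving width 2; this decomposition certifies tw(G) ≤ 2. For the lower bound, G contains the cycle 4–1–2–3–4, so G is not a forest; only forests have treewidth ≤ 1, hence tw(G) ≥ 2. Hence tw(G) = 2 exactly.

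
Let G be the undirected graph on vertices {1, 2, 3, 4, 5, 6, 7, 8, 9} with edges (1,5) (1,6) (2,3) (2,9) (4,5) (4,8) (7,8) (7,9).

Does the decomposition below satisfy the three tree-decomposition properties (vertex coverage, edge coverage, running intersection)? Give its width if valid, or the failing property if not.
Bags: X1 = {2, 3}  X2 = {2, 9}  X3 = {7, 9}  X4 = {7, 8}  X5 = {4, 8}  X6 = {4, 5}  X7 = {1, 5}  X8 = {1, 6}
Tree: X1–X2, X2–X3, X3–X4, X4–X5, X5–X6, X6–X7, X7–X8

Yes; width 1.

Every vertex of G appears in some bag (union = {1, 2, 3, 4, 5, 6, 7, 8, 9}); every edge is covered by a bag; and for each vertex v the set of bags containing v is connected in the bag tree. The decomposition is therefore valid. The largest bag has 2 vertices, so the width is 1.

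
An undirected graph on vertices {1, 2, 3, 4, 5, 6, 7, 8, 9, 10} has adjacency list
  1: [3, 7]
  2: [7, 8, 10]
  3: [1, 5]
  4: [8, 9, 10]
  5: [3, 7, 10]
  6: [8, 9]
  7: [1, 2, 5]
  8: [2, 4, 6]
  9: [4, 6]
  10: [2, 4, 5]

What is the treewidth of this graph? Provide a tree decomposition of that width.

Treewidth 2.
Bags: B1 = {4, 6, 9}  B2 = {4, 6, 8}  B3 = {4, 8, 10}  B4 = {2, 8, 10}  B5 = {2, 5, 10}  B6 = {2, 5, 7}  B7 = {3, 5, 7}  B8 = {1, 3, 7}
Tree: B1–B2, B2–B3, B3–B4, B4–B5, B5–B6, B6–B7, B7–B8

Every bag has size at most 3, so the width is 3 − 1 = 2 and tw(G) ≤ 2. The edges 9–6–8–4–9 form a cycle, so G is not a tree and its treewidth is at least 2. Combining the bounds, tw(G) = 2.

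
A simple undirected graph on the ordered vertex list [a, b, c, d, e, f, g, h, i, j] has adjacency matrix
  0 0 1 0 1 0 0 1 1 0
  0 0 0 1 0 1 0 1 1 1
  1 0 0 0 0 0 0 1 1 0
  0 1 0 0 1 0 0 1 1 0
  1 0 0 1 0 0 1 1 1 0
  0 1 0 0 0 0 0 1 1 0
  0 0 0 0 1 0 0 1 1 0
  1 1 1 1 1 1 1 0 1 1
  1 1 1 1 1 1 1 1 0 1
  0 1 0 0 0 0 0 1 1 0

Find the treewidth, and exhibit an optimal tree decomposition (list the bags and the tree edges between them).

Treewidth 3.
Bags: B1 = {b, f, h, i}  B2 = {b, d, h, i}  B3 = {d, e, h, i}  B4 = {a, e, h, i}  B5 = {a, c, h, i}  B6 = {e, g, h, i}  B7 = {b, h, i, j}
Tree: B1–B2, B2–B3, B3–B4, B4–B5, B3–B6, B1–B7

The largest bag has 4 vertices, giving width 3; this decomposition certifies tw(G) ≤ 3. For the lower bound, the 4 vertices {e, g, h, i} are pairwise adjacent, and any tree decomposition puts a clique entirely inside one bag — forcing width ≥ 3. Hence tw(G) = 3 exactly.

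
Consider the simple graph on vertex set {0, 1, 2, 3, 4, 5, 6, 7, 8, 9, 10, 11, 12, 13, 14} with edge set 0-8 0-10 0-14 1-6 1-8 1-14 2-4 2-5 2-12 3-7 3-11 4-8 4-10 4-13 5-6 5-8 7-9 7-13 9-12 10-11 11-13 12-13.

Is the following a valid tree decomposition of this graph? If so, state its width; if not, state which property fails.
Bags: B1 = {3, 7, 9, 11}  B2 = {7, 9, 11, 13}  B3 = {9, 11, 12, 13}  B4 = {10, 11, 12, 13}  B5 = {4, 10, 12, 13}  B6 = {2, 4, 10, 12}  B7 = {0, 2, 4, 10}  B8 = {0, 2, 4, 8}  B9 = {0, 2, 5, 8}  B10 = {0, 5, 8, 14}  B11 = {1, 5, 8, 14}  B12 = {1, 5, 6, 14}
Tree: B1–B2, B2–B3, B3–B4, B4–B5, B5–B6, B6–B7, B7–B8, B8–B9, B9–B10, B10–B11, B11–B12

Yes; width 3.

Vertex coverage: the bags together contain {0, 1, 2, 3, 4, 5, 6, 7, 8, 9, 10, 11, 12, 13, 14}, the full vertex set. Edge coverage: each edge of G has both endpoints in at least one bag. Running intersection: for every vertex, the bags containing it form a connected subtree. All three properties hold, so this is a valid tree decomposition of width max|bag| − 1 = 3, and hence tw(G) ≤ 3.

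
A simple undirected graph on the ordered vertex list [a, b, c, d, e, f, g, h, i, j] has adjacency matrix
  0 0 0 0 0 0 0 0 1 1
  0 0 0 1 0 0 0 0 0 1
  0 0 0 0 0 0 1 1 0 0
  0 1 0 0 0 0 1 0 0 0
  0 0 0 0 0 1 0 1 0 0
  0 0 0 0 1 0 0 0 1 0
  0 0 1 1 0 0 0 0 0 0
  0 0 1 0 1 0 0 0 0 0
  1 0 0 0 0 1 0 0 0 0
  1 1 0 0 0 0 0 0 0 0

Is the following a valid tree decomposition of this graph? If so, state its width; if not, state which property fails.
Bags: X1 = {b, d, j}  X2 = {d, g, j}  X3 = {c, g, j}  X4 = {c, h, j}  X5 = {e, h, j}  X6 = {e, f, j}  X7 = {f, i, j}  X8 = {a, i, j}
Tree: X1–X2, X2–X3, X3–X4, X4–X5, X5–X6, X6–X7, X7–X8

Yes; width 2.

Checking the three conditions: (i) the bags cover all of {a, b, c, d, e, f, g, h, i, j}; (ii) for each edge, some bag contains both endpoints; (iii) the bags containing any fixed vertex form a subtree. All hold, so the decomposition is valid with width 3 − 1 = 2.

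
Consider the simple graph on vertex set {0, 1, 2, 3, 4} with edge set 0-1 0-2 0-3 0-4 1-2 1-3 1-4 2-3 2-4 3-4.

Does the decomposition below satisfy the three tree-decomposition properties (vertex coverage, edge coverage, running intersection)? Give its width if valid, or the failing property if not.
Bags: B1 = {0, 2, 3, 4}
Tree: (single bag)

A tree decomposition must satisfy three properties: every vertex lies in some bag; for every edge, both endpoints lie together in some bag; and for every vertex, the bags containing it form a connected subtree. Here vertex 1 appears in no bag, so the decomposition is invalid.

No — vertex 1 appears in no bag.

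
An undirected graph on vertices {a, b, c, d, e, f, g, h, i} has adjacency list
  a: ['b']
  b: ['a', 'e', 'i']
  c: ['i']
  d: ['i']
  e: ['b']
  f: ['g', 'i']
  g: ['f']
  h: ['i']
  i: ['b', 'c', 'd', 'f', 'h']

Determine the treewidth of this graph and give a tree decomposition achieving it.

Every bag has size at most 2, so the width is 2 − 1 = 1 and tw(G) ≤ 1. G has an edge, so its treewidth is at least 1. Combining the bounds, tw(G) = 1.

Treewidth 1.
Bags: B1 = {b, i}  B2 = {f, i}  B3 = {a, b}  B4 = {h, i}  B5 = {f, g}  B6 = {d, i}  B7 = {c, i}  B8 = {b, e}
Tree: B1–B2, B1–B3, B1–B4, B2–B5, B1–B6, B4–B7, B3–B8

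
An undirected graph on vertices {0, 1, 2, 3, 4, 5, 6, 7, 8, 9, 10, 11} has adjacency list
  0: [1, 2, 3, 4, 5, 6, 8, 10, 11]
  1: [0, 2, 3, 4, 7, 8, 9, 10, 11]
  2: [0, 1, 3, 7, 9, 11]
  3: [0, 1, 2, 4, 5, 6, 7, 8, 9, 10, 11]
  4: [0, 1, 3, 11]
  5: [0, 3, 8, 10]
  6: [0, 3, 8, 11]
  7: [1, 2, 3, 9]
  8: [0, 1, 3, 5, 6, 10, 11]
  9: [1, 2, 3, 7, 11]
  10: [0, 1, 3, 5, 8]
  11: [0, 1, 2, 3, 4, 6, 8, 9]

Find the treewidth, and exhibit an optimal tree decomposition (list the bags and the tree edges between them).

Each bag holds 5 vertices, so the decomposition has width 4, which upper-bounds the treewidth. For the lower bound, the 5 vertices {0, 1, 3, 8, 10} are pairwise adjacent, and any tree decomposition puts a clique entirely inside one bag — forcing width ≥ 4. Therefore the treewidth is 4.

Treewidth 4.
One optimal decomposition is:
Bags: B1 = {0, 1, 3, 8, 11}  B2 = {0, 3, 6, 8, 11}  B3 = {0, 1, 2, 3, 11}  B4 = {0, 1, 3, 8, 10}  B5 = {0, 1, 3, 4, 11}  B6 = {1, 2, 3, 9, 11}  B7 = {1, 2, 3, 7, 9}  B8 = {0, 3, 5, 8, 10}
Tree: B1–B2, B1–B3, B1–B4, B3–B5, B3–B6, B6–B7, B4–B8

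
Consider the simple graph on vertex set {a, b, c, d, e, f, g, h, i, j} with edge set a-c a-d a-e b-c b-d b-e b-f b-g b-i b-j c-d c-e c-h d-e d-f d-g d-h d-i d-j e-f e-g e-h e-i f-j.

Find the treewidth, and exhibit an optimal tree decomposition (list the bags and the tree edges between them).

Every bag has size at most 4, so the width is 4 − 1 = 3 and tw(G) ≤ 3. For the lower bound, the 4 vertices {b, d, f, j} are pairwise adjacent, and any tree decomposition puts a clique entirely inside one bag — forcing width ≥ 3. The upper and lower bounds meet at 3, so that is the treewidth.

Treewidth 3.
Bags: B1 = {b, d, e, f}  B2 = {b, d, e, i}  B3 = {b, c, d, e}  B4 = {b, d, f, j}  B5 = {c, d, e, h}  B6 = {b, d, e, g}  B7 = {a, c, d, e}
Tree: B1–B2, B2–B3, B1–B4, B3–B5, B1–B6, B3–B7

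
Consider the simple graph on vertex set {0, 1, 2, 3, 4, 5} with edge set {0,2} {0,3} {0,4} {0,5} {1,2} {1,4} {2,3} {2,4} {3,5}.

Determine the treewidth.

A width-2 tree decomposition is:
Bags: B1 = {0, 2, 4}  B2 = {0, 2, 3}  B3 = {1, 2, 4}  B4 = {0, 3, 5}
Tree: B1–B2, B1–B3, B2–B4
The largest bag has 3 vertices, giving width 2; this decomposition certifies tw(G) ≤ 2. Conversely, {0, 2, 3} is a clique of size 3, and the vertices of any clique must share a bag in every tree decomposition; so some bag has ≥ 3 vertices and tw(G) ≥ 2. Hence tw(G) = 2 exactly.

2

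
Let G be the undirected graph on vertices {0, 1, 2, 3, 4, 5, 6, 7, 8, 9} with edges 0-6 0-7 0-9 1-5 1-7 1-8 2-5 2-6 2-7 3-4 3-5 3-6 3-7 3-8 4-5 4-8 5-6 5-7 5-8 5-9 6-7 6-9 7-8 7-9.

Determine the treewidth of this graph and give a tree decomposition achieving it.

Treewidth 3.
One such decomposition:
Bags: B1 = {3, 5, 6, 7}  B2 = {3, 5, 7, 8}  B3 = {5, 6, 7, 9}  B4 = {1, 5, 7, 8}  B5 = {0, 6, 7, 9}  B6 = {2, 5, 6, 7}  B7 = {3, 4, 5, 8}
Tree: B1–B2, B1–B3, B2–B4, B3–B5, B3–B6, B2–B7

Every bag has size at most 4, so the width is 4 − 1 = 3 and tw(G) ≤ 3. For the lower bound, the 4 vertices {0, 6, 7, 9} are pairwise adjacent, and any tree decomposition puts a clique entirely inside one bag — forcing width ≥ 3. Hence tw(G) = 3 exactly.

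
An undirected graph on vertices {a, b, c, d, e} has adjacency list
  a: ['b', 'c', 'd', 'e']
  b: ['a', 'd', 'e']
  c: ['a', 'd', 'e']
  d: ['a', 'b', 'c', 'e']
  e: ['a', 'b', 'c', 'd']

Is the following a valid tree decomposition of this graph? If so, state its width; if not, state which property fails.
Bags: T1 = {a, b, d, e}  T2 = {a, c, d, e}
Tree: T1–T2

Every vertex of G appears in some bag (union = {a, b, c, d, e}); every edge is covered by a bag; and for each vertex v the set of bags containing v is connected in the bag tree. The decomposition is therefore valid. The largest bag has 4 vertices, so the width is 3.

Yes; width 3.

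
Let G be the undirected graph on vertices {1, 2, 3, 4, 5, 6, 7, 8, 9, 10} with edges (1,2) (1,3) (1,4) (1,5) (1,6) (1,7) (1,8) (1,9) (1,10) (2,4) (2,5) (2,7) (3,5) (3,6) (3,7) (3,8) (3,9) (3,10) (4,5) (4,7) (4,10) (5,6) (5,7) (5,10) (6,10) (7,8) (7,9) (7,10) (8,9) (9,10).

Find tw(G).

A width-4 tree decomposition is:
Bags: B1 = {1, 4, 5, 7, 10}  B2 = {1, 3, 5, 7, 10}  B3 = {1, 3, 7, 9, 10}  B4 = {1, 2, 4, 5, 7}  B5 = {1, 3, 5, 6, 10}  B6 = {1, 3, 7, 8, 9}
Tree: B1–B2, B2–B3, B1–B4, B2–B5, B3–B6
Every bag has size at most 5, so the width is 5 − 1 = 4 and tw(G) ≤ 4. For the lower bound, the 5 vertices {1, 3, 5, 6, 10} are pairwise adjacent, and any tree decomposition puts a clique entirely inside one bag — forcing width ≥ 4. Hence tw(G) = 4 exactly.

4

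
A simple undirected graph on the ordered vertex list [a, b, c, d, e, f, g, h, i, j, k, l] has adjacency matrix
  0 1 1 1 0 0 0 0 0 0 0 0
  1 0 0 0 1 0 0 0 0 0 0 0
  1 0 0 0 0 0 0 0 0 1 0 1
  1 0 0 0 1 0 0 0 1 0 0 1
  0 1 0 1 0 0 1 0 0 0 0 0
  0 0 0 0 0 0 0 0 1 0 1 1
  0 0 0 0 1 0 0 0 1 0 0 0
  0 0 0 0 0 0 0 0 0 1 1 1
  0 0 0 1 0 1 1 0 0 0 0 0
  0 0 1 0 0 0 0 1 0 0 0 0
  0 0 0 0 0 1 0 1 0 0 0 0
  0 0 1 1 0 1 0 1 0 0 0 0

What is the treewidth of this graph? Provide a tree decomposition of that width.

Treewidth 3.
One such decomposition:
Bags: B1 = {f, h, j, k}  B2 = {f, h, j, l}  B3 = {c, f, j, l}  B4 = {c, f, i, l}  B5 = {c, d, i, l}  B6 = {a, c, d, i}  B7 = {a, d, g, i}  B8 = {a, d, e, g}  B9 = {a, b, e, g}
Tree: B1–B2, B2–B3, B3–B4, B4–B5, B5–B6, B6–B7, B7–B8, B8–B9

Every bag has size at most 4, so the width is 4 − 1 = 3 and tw(G) ≤ 3. For the lower bound: the 4 vertex sets {h,j,k}, {f}, {l}, {a,c,d,i} are disjoint, each induces a connected subgraph, and every pair is joined by at least one edge of G. Contracting each set to a single vertex therefore yields K_{4} as a minor, and since treewidth is minor-monotone, tw(G) ≥ tw(K_{4}) = 3. Hence tw(G) = 3 exactly.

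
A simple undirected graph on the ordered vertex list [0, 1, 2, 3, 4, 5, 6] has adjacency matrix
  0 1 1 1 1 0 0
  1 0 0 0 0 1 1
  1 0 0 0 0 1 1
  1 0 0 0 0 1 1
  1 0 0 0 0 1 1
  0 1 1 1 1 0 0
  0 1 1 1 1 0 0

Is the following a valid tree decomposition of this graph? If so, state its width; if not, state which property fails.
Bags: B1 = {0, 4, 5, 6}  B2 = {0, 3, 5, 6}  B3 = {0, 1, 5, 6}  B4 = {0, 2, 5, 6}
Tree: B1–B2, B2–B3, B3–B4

Yes; width 3.

Every vertex of G appears in some bag (union = {0, 1, 2, 3, 4, 5, 6}); every edge is covered by a bag; and for each vertex v the set of bags containing v is connected in the bag tree. The decomposition is therefore valid. The largest bag has 4 vertices, so the width is 3.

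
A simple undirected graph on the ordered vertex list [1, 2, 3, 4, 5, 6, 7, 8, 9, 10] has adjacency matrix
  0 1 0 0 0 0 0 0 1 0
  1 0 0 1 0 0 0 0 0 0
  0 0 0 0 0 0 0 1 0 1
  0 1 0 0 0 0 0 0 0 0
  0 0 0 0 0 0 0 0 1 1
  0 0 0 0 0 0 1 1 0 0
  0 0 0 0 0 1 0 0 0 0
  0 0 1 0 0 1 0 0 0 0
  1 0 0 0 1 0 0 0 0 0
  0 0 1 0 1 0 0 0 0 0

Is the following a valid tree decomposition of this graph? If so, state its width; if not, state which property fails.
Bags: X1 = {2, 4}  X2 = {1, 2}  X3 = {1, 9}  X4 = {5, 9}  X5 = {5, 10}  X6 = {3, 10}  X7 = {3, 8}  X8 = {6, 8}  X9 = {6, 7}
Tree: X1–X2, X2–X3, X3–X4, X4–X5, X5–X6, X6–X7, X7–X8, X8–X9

Yes; width 1.

Vertex coverage: the bags together contain {1, 2, 3, 4, 5, 6, 7, 8, 9, 10}, the full vertex set. Edge coverage: each edge of G has both endpoints in at least one bag. Running intersection: for every vertex, the bags containing it form a connected subtree. All three properties hold, so this is a valid tree decomposition of width max|bag| − 1 = 1, and hence tw(G) ≤ 1.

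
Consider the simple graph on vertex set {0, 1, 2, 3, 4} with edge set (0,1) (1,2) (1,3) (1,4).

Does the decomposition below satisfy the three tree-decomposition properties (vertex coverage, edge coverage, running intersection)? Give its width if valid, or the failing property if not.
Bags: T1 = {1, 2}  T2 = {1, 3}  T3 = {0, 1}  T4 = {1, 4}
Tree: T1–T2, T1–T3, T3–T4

Yes; width 1.

Vertex coverage: the bags together contain {0, 1, 2, 3, 4}, the full vertex set. Edge coverage: each edge of G has both endpoints in at least one bag. Running intersection: for every vertex, the bags containing it form a connected subtree. All three properties hold, so this is a valid tree decomposition of width max|bag| − 1 = 1, and hence tw(G) ≤ 1.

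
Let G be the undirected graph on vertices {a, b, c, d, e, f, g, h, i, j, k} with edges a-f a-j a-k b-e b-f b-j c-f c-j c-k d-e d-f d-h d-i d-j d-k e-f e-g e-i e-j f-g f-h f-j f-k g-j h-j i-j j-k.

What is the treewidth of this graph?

A width-3 tree decomposition is:
Bags: B1 = {e, f, g, j}  B2 = {d, e, f, j}  B3 = {d, f, j, k}  B4 = {d, f, h, j}  B5 = {d, e, i, j}  B6 = {c, f, j, k}  B7 = {a, f, j, k}  B8 = {b, e, f, j}
Tree: B1–B2, B2–B3, B3–B4, B2–B5, B3–B6, B6–B7, B2–B8
Every bag has size at most 4, so the width is 4 − 1 = 3 and tw(G) ≤ 3. Conversely, {d, e, f, j} is a clique of size 4, and the vertices of any clique must share a bag in every tree decomposition; so some bag has ≥ 4 vertices and tw(G) ≥ 3. The upper and lower bounds meet at 3, so that is the treewidth.

3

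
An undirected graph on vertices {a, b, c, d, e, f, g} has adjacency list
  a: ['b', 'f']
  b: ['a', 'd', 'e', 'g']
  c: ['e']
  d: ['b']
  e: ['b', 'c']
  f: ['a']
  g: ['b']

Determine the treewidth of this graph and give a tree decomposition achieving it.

The largest bag has 2 vertices, giving width 1; this decomposition certifies tw(G) ≤ 1. G has an edge, so its treewidth is at least 1. The upper and lower bounds meet at 1, so that is the treewidth.

Treewidth 1.
Bags: B1 = {b, g}  B2 = {a, b}  B3 = {b, e}  B4 = {b, d}  B5 = {c, e}  B6 = {a, f}
Tree: B1–B2, B1–B3, B2–B4, B3–B5, B2–B6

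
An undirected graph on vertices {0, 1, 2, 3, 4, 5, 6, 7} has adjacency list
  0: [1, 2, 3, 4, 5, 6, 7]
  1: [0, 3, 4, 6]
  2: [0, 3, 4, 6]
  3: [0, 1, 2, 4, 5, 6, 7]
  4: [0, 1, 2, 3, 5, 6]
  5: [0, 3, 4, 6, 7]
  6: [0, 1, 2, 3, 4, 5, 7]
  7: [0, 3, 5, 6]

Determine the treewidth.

4

A width-4 tree decomposition is:
Bags: B1 = {0, 3, 4, 5, 6}  B2 = {0, 2, 3, 4, 6}  B3 = {0, 3, 5, 6, 7}  B4 = {0, 1, 3, 4, 6}
Tree: B1–B2, B1–B3, B1–B4
The largest bag has 5 vertices, giving width 4; this decomposition certifies tw(G) ≤ 4. For the lower bound, the 5 vertices {0, 1, 3, 4, 6} are pairwise adjacent, and any tree decomposition puts a clique entirely inside one bag — forcing width ≥ 4. Combining the bounds, tw(G) = 4.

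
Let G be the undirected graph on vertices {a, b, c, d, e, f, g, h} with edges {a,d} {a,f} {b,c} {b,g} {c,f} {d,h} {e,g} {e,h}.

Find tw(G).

A width-2 tree decomposition is:
Bags: B1 = {a, d, h}  B2 = {a, e, h}  B3 = {a, e, g}  B4 = {a, b, g}  B5 = {a, b, c}  B6 = {a, c, f}
Tree: B1–B2, B2–B3, B3–B4, B4–B5, B5–B6
The largest bag has 3 vertices, giving width 2; this decomposition certifies tw(G) ≤ 2. The edges a–d–h–e–g–b–c–f–a form a cycle, so G is not a tree and its treewidth is at least 2. Therefore the treewidth is 2.

2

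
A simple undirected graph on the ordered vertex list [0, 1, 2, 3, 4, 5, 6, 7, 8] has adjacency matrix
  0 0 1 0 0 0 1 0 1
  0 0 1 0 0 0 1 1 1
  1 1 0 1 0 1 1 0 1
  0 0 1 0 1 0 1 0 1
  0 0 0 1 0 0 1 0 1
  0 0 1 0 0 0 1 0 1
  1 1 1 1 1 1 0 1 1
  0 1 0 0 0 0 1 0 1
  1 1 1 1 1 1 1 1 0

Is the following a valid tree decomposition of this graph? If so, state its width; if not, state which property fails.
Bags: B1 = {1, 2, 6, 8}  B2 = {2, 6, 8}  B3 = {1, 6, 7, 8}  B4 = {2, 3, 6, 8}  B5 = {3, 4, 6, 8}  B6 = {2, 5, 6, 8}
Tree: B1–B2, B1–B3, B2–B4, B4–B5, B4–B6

No — vertex 0 appears in no bag.

A tree decomposition must satisfy three properties: every vertex lies in some bag; for every edge, both endpoints lie together in some bag; and for every vertex, the bags containing it form a connected subtree. Here vertex 0 appears in no bag, so the decomposition is invalid.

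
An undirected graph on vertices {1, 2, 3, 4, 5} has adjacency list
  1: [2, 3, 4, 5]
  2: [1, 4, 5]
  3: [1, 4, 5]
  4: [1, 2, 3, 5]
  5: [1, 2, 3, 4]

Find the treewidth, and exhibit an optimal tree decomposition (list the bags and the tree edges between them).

Treewidth 3.
One optimal decomposition is:
Bags: B1 = {1, 2, 4, 5}  B2 = {1, 3, 4, 5}
Tree: B1–B2

Each bag holds 4 vertices, so the decomposition has width 3, which upper-bounds the treewidth. On the other hand G contains the 4-clique {1, 2, 4, 5}. A clique must lie in a single bag of any decomposition, so no decomposition can have width below 3. The upper and lower bounds meet at 3, so that is the treewidth.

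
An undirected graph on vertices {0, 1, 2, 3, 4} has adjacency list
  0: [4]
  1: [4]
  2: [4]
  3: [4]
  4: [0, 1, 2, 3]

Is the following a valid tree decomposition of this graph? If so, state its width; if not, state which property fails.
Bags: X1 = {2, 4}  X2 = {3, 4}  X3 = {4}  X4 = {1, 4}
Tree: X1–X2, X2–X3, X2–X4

No — vertex 0 appears in no bag.

A tree decomposition must satisfy three properties: every vertex lies in some bag; for every edge, both endpoints lie together in some bag; and for every vertex, the bags containing it form a connected subtree. Here vertex 0 appears in no bag, so the decomposition is invalid.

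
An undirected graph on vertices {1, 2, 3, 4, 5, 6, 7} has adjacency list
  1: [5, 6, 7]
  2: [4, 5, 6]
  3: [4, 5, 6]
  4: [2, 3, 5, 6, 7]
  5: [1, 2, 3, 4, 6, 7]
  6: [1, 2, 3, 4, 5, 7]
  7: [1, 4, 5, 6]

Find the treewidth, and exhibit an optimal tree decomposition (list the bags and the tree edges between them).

Treewidth 3.
One optimal decomposition is:
Bags: B1 = {2, 4, 5, 6}  B2 = {4, 5, 6, 7}  B3 = {3, 4, 5, 6}  B4 = {1, 5, 6, 7}
Tree: B1–B2, B2–B3, B2–B4

The largest bag has 4 vertices, giving width 3; this decomposition certifies tw(G) ≤ 3. On the other hand G contains the 4-clique {1, 5, 6, 7}. A clique must lie in a single bag of any decomposition, so no decomposition can have width below 3. Combining the bounds, tw(G) = 3.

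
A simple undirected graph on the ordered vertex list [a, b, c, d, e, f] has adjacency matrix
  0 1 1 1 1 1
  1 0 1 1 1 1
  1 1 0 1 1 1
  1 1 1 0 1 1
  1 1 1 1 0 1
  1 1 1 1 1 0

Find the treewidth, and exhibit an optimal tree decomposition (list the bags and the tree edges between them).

Treewidth 5.
Bags: B1 = {a, b, c, d, e, f}
Tree: (single bag)

With just one bag of size 6, the width is 6 − 1 = 5, so tw(G) ≤ 5. Conversely, {a, b, c, d, e, f} is a clique of size 6, and the vertices of any clique must share a bag in every tree decomposition; so some bag has ≥ 6 vertices and tw(G) ≥ 5. Hence tw(G) = 5 exactly.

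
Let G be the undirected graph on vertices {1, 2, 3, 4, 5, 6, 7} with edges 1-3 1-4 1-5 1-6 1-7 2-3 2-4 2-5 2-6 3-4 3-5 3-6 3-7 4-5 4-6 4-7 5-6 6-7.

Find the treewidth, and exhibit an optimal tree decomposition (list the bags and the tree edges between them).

Every bag has size at most 5, so the width is 5 − 1 = 4 and tw(G) ≤ 4. On the other hand G contains the 5-clique {1, 3, 4, 5, 6}. A clique must lie in a single bag of any decomposition, so no decomposition can have width below 4. Hence tw(G) = 4 exactly.

Treewidth 4.
Bags: B1 = {1, 3, 4, 5, 6}  B2 = {1, 3, 4, 6, 7}  B3 = {2, 3, 4, 5, 6}
Tree: B1–B2, B1–B3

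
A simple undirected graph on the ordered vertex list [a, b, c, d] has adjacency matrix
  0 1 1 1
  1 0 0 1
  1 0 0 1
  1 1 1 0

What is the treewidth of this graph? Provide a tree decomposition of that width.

Each bag holds 3 vertices, so the decomposition has width 2, which upper-bounds the treewidth. For the lower bound, the 3 vertices {a, c, d} are pairwise adjacent, and any tree decomposition puts a clique entirely inside one bag — forcing width ≥ 2. Combining the bounds, tw(G) = 2.

Treewidth 2.
One optimal decomposition is:
Bags: B1 = {a, c, d}  B2 = {a, b, d}
Tree: B1–B2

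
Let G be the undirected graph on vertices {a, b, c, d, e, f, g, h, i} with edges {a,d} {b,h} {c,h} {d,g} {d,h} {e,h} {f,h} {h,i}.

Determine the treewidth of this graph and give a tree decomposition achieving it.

The largest bag has 2 vertices, giving width 1; this decomposition certifies tw(G) ≤ 1. Since G has at least one edge (e.g. e–h), it is not an edgeless graph, so tw(G) ≥ 1. Combining the bounds, tw(G) = 1.

Treewidth 1.
One such decomposition:
Bags: B1 = {e, h}  B2 = {c, h}  B3 = {f, h}  B4 = {d, h}  B5 = {b, h}  B6 = {h, i}  B7 = {a, d}  B8 = {d, g}
Tree: B1–B2, B2–B3, B2–B4, B3–B5, B4–B6, B4–B7, B4–B8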